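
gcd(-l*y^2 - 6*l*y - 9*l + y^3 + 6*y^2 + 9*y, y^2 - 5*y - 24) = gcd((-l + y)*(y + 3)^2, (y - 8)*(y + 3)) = y + 3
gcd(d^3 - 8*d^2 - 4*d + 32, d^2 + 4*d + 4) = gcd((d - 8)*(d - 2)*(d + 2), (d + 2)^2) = d + 2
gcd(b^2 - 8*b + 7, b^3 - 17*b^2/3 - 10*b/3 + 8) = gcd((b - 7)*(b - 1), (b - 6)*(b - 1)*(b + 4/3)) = b - 1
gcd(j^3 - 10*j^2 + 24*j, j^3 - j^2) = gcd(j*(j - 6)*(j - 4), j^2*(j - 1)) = j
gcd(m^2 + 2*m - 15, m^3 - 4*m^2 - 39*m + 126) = m - 3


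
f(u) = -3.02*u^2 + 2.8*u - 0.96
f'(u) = 2.8 - 6.04*u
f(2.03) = -7.72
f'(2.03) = -9.46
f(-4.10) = -63.21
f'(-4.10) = 27.56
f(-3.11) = -38.88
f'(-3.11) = 21.58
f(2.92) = -18.53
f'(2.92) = -14.84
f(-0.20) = -1.64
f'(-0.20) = 4.01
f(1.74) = -5.23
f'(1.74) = -7.71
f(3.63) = -30.59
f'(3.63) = -19.13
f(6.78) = -120.80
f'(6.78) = -38.15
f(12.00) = -402.24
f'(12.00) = -69.68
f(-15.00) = -722.46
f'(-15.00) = 93.40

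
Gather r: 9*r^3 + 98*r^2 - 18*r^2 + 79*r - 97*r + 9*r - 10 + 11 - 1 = 9*r^3 + 80*r^2 - 9*r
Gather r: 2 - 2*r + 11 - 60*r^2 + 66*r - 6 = -60*r^2 + 64*r + 7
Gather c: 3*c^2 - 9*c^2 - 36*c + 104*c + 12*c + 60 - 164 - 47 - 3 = -6*c^2 + 80*c - 154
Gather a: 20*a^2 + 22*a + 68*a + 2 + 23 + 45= 20*a^2 + 90*a + 70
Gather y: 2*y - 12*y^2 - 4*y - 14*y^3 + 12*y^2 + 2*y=-14*y^3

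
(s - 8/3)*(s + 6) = s^2 + 10*s/3 - 16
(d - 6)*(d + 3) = d^2 - 3*d - 18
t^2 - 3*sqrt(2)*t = t*(t - 3*sqrt(2))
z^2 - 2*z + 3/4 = (z - 3/2)*(z - 1/2)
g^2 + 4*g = g*(g + 4)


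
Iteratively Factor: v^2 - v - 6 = (v - 3)*(v + 2)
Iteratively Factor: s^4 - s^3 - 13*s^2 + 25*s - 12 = (s - 1)*(s^3 - 13*s + 12) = (s - 1)^2*(s^2 + s - 12) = (s - 3)*(s - 1)^2*(s + 4)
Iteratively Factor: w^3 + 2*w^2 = (w)*(w^2 + 2*w) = w*(w + 2)*(w)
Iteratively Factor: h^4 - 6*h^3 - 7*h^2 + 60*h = (h - 4)*(h^3 - 2*h^2 - 15*h) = h*(h - 4)*(h^2 - 2*h - 15) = h*(h - 4)*(h + 3)*(h - 5)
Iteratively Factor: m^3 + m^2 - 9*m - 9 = (m + 3)*(m^2 - 2*m - 3) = (m - 3)*(m + 3)*(m + 1)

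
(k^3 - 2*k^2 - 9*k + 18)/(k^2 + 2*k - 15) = (k^2 + k - 6)/(k + 5)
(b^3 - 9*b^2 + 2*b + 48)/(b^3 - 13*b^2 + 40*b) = (b^2 - b - 6)/(b*(b - 5))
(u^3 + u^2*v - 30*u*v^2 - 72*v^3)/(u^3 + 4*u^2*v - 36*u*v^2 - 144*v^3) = (u + 3*v)/(u + 6*v)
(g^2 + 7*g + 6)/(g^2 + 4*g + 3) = (g + 6)/(g + 3)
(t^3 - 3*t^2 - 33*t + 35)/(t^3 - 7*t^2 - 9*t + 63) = (t^2 + 4*t - 5)/(t^2 - 9)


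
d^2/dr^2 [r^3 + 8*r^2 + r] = 6*r + 16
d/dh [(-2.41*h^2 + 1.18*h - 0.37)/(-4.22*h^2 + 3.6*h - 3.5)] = (-3.6964*h^2 + 13.7472*h - 2.798)/(17.8084*h^4 - 30.384*h^3 + 42.5*h^2 - 25.2*h + 12.25)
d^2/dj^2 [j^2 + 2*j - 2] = 2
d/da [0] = 0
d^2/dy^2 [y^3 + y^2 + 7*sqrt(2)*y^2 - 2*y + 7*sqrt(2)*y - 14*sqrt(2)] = 6*y + 2 + 14*sqrt(2)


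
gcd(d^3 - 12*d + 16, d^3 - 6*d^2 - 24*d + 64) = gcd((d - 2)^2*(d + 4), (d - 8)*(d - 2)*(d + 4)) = d^2 + 2*d - 8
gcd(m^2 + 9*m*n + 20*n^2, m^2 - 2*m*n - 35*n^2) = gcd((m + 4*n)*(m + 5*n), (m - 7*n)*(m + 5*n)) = m + 5*n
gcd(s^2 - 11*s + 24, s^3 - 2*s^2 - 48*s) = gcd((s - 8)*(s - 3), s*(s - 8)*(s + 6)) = s - 8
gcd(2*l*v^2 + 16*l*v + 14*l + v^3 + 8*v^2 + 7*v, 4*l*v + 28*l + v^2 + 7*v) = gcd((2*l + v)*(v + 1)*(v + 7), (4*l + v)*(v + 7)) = v + 7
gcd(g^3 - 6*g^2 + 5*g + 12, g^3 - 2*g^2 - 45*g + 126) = g - 3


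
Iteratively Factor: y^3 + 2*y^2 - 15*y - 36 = (y - 4)*(y^2 + 6*y + 9) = (y - 4)*(y + 3)*(y + 3)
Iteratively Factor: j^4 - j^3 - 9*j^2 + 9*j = (j + 3)*(j^3 - 4*j^2 + 3*j) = (j - 3)*(j + 3)*(j^2 - j) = (j - 3)*(j - 1)*(j + 3)*(j)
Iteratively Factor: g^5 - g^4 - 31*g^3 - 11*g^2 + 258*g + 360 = (g - 5)*(g^4 + 4*g^3 - 11*g^2 - 66*g - 72) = (g - 5)*(g + 3)*(g^3 + g^2 - 14*g - 24) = (g - 5)*(g + 2)*(g + 3)*(g^2 - g - 12) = (g - 5)*(g - 4)*(g + 2)*(g + 3)*(g + 3)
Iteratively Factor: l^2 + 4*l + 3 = (l + 1)*(l + 3)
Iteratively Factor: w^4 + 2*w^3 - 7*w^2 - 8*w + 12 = (w - 1)*(w^3 + 3*w^2 - 4*w - 12) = (w - 1)*(w + 2)*(w^2 + w - 6) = (w - 2)*(w - 1)*(w + 2)*(w + 3)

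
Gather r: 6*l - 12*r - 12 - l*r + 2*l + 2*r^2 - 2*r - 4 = 8*l + 2*r^2 + r*(-l - 14) - 16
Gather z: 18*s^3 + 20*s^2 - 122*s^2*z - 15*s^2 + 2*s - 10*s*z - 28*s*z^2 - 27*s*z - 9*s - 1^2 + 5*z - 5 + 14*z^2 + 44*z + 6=18*s^3 + 5*s^2 - 7*s + z^2*(14 - 28*s) + z*(-122*s^2 - 37*s + 49)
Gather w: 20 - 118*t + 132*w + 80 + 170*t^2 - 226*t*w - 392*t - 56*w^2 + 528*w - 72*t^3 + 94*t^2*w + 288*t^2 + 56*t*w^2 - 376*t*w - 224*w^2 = -72*t^3 + 458*t^2 - 510*t + w^2*(56*t - 280) + w*(94*t^2 - 602*t + 660) + 100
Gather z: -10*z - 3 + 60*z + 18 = 50*z + 15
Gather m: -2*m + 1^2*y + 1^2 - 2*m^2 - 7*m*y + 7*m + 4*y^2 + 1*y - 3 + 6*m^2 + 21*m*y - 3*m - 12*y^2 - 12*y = 4*m^2 + m*(14*y + 2) - 8*y^2 - 10*y - 2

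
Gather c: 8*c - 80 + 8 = 8*c - 72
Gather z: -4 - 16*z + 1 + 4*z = -12*z - 3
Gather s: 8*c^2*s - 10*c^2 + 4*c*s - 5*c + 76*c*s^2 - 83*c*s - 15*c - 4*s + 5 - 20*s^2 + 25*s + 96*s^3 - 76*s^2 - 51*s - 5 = -10*c^2 - 20*c + 96*s^3 + s^2*(76*c - 96) + s*(8*c^2 - 79*c - 30)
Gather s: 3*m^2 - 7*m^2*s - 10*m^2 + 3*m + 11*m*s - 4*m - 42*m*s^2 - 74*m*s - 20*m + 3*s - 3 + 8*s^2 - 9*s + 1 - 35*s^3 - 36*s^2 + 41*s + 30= -7*m^2 - 21*m - 35*s^3 + s^2*(-42*m - 28) + s*(-7*m^2 - 63*m + 35) + 28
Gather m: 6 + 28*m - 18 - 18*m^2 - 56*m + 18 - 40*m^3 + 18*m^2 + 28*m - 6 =-40*m^3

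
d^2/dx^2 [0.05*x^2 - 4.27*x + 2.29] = 0.100000000000000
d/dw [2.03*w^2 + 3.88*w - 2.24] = 4.06*w + 3.88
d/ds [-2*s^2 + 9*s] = 9 - 4*s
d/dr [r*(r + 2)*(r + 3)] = 3*r^2 + 10*r + 6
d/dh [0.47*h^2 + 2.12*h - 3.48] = 0.94*h + 2.12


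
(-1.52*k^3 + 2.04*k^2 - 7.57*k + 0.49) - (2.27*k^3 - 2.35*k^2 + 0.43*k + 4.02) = -3.79*k^3 + 4.39*k^2 - 8.0*k - 3.53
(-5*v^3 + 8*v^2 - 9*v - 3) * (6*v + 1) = -30*v^4 + 43*v^3 - 46*v^2 - 27*v - 3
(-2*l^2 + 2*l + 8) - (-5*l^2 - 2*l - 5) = 3*l^2 + 4*l + 13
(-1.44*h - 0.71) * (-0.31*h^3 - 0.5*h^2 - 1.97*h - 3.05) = 0.4464*h^4 + 0.9401*h^3 + 3.1918*h^2 + 5.7907*h + 2.1655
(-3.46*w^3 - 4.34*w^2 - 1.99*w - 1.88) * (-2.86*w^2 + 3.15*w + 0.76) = 9.8956*w^5 + 1.5134*w^4 - 10.6092*w^3 - 4.1901*w^2 - 7.4344*w - 1.4288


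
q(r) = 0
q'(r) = 0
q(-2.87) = 0.00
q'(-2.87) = 0.00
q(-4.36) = 0.00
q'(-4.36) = 0.00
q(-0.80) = 0.00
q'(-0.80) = 0.00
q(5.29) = 0.00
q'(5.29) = 0.00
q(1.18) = 0.00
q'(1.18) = 0.00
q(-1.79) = 0.00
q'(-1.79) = 0.00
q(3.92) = 0.00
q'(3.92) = 0.00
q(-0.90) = 0.00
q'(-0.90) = 0.00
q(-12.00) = 0.00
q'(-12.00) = 0.00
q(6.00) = 0.00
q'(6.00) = 0.00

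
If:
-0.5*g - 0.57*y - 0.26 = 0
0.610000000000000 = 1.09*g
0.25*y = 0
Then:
No Solution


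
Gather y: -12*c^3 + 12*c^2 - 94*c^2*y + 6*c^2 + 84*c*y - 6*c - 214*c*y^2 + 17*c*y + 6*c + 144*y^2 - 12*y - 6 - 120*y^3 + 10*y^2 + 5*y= -12*c^3 + 18*c^2 - 120*y^3 + y^2*(154 - 214*c) + y*(-94*c^2 + 101*c - 7) - 6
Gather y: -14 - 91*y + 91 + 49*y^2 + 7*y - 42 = 49*y^2 - 84*y + 35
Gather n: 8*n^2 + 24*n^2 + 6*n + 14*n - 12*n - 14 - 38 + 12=32*n^2 + 8*n - 40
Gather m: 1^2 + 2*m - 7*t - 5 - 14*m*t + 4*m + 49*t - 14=m*(6 - 14*t) + 42*t - 18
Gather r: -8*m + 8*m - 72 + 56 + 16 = 0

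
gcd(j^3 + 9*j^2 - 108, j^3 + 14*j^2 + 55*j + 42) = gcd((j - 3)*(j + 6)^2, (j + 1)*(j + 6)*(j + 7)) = j + 6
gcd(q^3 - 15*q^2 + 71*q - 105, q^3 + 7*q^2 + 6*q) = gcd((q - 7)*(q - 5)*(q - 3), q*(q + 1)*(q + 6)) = 1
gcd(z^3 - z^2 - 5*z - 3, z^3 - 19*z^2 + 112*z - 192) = z - 3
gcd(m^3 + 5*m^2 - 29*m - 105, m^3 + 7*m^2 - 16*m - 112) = m + 7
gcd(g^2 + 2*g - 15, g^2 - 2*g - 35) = g + 5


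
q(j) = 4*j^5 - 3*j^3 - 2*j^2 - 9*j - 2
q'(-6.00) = 25611.00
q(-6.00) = -30476.00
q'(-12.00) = 413463.00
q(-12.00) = -990326.00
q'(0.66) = -11.77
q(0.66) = -9.17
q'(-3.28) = 2222.16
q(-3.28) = -1406.68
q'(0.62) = -11.98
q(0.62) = -8.70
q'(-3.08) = 1717.78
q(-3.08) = -1014.30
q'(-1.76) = 162.06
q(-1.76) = -43.55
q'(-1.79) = 174.65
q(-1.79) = -48.60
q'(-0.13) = -8.63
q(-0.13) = -0.86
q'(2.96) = 1435.62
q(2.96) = 784.94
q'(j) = 20*j^4 - 9*j^2 - 4*j - 9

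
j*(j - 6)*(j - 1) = j^3 - 7*j^2 + 6*j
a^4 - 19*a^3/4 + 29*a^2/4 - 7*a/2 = a*(a - 2)*(a - 7/4)*(a - 1)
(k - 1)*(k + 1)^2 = k^3 + k^2 - k - 1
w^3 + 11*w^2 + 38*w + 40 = (w + 2)*(w + 4)*(w + 5)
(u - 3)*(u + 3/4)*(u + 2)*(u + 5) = u^4 + 19*u^3/4 - 8*u^2 - 153*u/4 - 45/2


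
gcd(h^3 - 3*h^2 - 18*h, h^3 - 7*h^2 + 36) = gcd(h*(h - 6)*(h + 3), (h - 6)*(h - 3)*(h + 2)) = h - 6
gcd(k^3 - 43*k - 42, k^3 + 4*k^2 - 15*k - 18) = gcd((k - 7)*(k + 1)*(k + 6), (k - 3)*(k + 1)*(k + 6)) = k^2 + 7*k + 6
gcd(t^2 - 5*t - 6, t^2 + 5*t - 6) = 1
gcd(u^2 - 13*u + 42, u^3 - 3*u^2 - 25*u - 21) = u - 7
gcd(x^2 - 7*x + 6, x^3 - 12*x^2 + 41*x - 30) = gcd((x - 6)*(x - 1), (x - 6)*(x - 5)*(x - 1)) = x^2 - 7*x + 6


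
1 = 1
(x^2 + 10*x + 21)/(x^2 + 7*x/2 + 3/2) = 2*(x + 7)/(2*x + 1)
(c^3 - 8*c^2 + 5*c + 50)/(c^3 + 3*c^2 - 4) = (c^2 - 10*c + 25)/(c^2 + c - 2)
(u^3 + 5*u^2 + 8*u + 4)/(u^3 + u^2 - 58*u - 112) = (u^2 + 3*u + 2)/(u^2 - u - 56)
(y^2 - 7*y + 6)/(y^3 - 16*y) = (y^2 - 7*y + 6)/(y*(y^2 - 16))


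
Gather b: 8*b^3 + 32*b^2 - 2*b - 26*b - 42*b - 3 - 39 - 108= 8*b^3 + 32*b^2 - 70*b - 150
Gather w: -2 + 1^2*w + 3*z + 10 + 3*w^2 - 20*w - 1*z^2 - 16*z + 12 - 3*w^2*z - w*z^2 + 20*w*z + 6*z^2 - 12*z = w^2*(3 - 3*z) + w*(-z^2 + 20*z - 19) + 5*z^2 - 25*z + 20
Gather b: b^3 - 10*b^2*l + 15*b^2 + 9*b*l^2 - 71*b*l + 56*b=b^3 + b^2*(15 - 10*l) + b*(9*l^2 - 71*l + 56)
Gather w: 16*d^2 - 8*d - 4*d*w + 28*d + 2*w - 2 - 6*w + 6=16*d^2 + 20*d + w*(-4*d - 4) + 4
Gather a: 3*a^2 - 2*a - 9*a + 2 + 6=3*a^2 - 11*a + 8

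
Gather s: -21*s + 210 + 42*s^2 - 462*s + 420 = 42*s^2 - 483*s + 630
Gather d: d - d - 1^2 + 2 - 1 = 0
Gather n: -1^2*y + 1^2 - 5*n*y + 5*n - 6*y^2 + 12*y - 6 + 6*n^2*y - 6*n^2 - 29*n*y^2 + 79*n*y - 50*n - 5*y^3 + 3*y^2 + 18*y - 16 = n^2*(6*y - 6) + n*(-29*y^2 + 74*y - 45) - 5*y^3 - 3*y^2 + 29*y - 21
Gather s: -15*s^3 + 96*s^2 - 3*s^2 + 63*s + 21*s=-15*s^3 + 93*s^2 + 84*s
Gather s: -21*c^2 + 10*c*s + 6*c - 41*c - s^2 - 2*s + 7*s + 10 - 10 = -21*c^2 - 35*c - s^2 + s*(10*c + 5)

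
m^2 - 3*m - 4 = (m - 4)*(m + 1)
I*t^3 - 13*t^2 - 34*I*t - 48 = (t + 6*I)*(t + 8*I)*(I*t + 1)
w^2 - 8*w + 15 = (w - 5)*(w - 3)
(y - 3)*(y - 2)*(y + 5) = y^3 - 19*y + 30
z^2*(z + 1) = z^3 + z^2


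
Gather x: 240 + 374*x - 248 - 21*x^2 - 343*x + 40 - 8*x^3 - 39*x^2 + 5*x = -8*x^3 - 60*x^2 + 36*x + 32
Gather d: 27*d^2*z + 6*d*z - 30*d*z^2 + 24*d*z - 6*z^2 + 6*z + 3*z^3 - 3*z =27*d^2*z + d*(-30*z^2 + 30*z) + 3*z^3 - 6*z^2 + 3*z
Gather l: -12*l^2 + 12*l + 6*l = -12*l^2 + 18*l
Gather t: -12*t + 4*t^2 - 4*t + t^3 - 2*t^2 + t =t^3 + 2*t^2 - 15*t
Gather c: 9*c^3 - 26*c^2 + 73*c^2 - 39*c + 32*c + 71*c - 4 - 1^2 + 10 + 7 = 9*c^3 + 47*c^2 + 64*c + 12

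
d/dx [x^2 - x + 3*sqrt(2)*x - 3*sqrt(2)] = 2*x - 1 + 3*sqrt(2)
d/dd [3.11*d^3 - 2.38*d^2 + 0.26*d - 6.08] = 9.33*d^2 - 4.76*d + 0.26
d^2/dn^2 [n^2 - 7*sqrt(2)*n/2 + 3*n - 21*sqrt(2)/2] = 2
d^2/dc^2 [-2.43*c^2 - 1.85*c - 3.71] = -4.86000000000000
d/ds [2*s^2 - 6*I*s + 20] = 4*s - 6*I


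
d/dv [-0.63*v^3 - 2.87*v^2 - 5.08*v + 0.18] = -1.89*v^2 - 5.74*v - 5.08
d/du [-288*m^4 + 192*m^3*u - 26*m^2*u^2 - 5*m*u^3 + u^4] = 192*m^3 - 52*m^2*u - 15*m*u^2 + 4*u^3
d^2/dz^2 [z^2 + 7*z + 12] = 2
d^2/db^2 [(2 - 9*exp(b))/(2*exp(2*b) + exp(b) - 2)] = (-36*exp(4*b) + 50*exp(3*b) - 204*exp(2*b) + 16*exp(b) - 32)*exp(b)/(8*exp(6*b) + 12*exp(5*b) - 18*exp(4*b) - 23*exp(3*b) + 18*exp(2*b) + 12*exp(b) - 8)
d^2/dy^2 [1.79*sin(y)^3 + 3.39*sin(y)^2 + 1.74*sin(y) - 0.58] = -3.0825*sin(y) + 4.0275*sin(3*y) + 6.78*cos(2*y)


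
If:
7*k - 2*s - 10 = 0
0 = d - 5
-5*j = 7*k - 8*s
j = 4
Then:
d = 5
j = 4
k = 20/7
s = 5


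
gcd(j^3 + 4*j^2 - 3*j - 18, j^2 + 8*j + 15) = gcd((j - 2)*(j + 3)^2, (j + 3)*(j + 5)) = j + 3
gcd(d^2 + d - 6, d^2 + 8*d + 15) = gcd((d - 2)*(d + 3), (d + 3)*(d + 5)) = d + 3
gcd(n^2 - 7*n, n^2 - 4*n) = n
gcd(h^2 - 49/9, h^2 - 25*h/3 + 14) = h - 7/3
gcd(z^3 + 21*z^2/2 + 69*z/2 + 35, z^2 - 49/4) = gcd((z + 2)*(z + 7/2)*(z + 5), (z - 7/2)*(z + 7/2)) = z + 7/2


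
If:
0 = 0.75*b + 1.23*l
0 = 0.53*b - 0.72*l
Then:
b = 0.00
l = 0.00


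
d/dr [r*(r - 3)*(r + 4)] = 3*r^2 + 2*r - 12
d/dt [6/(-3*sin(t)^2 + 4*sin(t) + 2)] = 12*(3*sin(t) - 2)*cos(t)/(-3*sin(t)^2 + 4*sin(t) + 2)^2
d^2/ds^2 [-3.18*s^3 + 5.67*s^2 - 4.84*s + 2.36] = 11.34 - 19.08*s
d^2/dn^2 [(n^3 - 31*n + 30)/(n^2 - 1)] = -60/(n^3 + 3*n^2 + 3*n + 1)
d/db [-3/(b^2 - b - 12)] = 3*(2*b - 1)/(-b^2 + b + 12)^2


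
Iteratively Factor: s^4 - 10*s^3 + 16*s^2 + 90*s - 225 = (s - 5)*(s^3 - 5*s^2 - 9*s + 45) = (s - 5)*(s + 3)*(s^2 - 8*s + 15) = (s - 5)*(s - 3)*(s + 3)*(s - 5)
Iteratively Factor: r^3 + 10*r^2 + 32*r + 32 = (r + 4)*(r^2 + 6*r + 8) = (r + 4)^2*(r + 2)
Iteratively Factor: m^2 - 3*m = (m - 3)*(m)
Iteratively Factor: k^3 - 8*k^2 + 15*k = (k - 5)*(k^2 - 3*k) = (k - 5)*(k - 3)*(k)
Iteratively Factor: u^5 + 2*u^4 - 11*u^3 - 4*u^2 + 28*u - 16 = (u - 1)*(u^4 + 3*u^3 - 8*u^2 - 12*u + 16) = (u - 2)*(u - 1)*(u^3 + 5*u^2 + 2*u - 8) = (u - 2)*(u - 1)^2*(u^2 + 6*u + 8) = (u - 2)*(u - 1)^2*(u + 4)*(u + 2)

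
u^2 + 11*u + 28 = (u + 4)*(u + 7)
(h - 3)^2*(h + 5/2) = h^3 - 7*h^2/2 - 6*h + 45/2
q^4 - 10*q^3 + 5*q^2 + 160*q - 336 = (q - 7)*(q - 4)*(q - 3)*(q + 4)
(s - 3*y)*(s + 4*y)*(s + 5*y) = s^3 + 6*s^2*y - 7*s*y^2 - 60*y^3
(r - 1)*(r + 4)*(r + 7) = r^3 + 10*r^2 + 17*r - 28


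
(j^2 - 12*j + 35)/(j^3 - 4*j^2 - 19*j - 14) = (j - 5)/(j^2 + 3*j + 2)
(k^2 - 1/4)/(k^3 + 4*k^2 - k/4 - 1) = 1/(k + 4)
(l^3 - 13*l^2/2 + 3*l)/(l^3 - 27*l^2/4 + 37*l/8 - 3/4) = 4*l/(4*l - 1)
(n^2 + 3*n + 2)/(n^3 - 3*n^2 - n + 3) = (n + 2)/(n^2 - 4*n + 3)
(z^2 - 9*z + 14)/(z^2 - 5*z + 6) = (z - 7)/(z - 3)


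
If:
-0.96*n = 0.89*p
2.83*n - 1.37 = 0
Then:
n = 0.48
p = -0.52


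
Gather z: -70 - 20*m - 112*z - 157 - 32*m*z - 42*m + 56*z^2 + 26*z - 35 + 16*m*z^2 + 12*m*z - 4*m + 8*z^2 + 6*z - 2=-66*m + z^2*(16*m + 64) + z*(-20*m - 80) - 264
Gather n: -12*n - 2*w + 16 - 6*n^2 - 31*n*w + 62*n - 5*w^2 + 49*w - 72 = -6*n^2 + n*(50 - 31*w) - 5*w^2 + 47*w - 56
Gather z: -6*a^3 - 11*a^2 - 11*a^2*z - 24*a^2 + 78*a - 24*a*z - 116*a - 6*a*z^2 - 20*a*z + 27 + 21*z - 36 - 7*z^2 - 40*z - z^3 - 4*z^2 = -6*a^3 - 35*a^2 - 38*a - z^3 + z^2*(-6*a - 11) + z*(-11*a^2 - 44*a - 19) - 9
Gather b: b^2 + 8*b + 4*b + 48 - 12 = b^2 + 12*b + 36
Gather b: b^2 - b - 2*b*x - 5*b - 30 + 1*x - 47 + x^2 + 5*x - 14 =b^2 + b*(-2*x - 6) + x^2 + 6*x - 91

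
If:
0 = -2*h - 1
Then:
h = -1/2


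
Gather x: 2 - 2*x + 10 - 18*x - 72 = -20*x - 60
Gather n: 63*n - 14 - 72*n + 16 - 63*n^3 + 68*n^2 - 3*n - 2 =-63*n^3 + 68*n^2 - 12*n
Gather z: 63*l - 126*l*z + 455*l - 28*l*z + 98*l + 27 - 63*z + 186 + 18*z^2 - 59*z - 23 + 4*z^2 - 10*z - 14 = 616*l + 22*z^2 + z*(-154*l - 132) + 176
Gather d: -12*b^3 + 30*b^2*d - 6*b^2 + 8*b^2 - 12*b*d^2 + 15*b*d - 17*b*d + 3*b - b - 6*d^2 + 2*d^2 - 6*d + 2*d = -12*b^3 + 2*b^2 + 2*b + d^2*(-12*b - 4) + d*(30*b^2 - 2*b - 4)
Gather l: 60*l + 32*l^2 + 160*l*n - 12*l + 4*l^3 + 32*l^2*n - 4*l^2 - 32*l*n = 4*l^3 + l^2*(32*n + 28) + l*(128*n + 48)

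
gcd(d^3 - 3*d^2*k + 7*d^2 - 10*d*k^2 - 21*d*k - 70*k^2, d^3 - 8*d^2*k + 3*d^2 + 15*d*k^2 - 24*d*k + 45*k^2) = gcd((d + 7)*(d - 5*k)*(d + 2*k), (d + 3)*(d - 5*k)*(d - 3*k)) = d - 5*k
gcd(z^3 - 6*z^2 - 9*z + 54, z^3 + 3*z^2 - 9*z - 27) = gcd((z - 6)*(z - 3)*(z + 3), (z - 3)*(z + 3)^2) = z^2 - 9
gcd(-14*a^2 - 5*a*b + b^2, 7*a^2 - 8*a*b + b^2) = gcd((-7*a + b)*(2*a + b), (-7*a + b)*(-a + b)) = 7*a - b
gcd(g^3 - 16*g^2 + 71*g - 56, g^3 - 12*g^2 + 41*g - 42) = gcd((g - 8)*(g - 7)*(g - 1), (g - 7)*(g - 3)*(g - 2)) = g - 7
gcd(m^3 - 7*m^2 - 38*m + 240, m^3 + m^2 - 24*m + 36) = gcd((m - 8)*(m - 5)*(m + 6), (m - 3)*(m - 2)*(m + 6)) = m + 6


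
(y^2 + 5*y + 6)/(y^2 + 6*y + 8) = (y + 3)/(y + 4)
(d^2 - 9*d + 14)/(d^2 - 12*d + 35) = (d - 2)/(d - 5)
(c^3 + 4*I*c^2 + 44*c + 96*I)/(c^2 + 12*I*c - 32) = (c^2 - 4*I*c + 12)/(c + 4*I)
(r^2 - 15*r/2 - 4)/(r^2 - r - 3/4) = 2*(r - 8)/(2*r - 3)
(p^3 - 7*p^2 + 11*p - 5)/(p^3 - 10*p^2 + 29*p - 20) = (p - 1)/(p - 4)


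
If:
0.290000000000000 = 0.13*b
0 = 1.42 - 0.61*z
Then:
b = 2.23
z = 2.33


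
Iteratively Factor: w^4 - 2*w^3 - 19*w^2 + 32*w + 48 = (w - 3)*(w^3 + w^2 - 16*w - 16) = (w - 3)*(w + 1)*(w^2 - 16) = (w - 4)*(w - 3)*(w + 1)*(w + 4)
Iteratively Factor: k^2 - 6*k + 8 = (k - 2)*(k - 4)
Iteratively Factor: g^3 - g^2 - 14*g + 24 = (g - 2)*(g^2 + g - 12) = (g - 3)*(g - 2)*(g + 4)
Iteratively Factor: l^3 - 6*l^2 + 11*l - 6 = (l - 1)*(l^2 - 5*l + 6) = (l - 3)*(l - 1)*(l - 2)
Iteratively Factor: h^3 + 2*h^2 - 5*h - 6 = (h + 1)*(h^2 + h - 6) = (h - 2)*(h + 1)*(h + 3)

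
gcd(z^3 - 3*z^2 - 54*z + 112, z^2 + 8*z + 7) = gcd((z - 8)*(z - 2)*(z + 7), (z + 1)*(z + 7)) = z + 7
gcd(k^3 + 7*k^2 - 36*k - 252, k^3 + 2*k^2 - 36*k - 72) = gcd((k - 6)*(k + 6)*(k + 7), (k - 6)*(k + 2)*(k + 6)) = k^2 - 36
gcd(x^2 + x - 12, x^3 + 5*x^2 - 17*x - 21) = x - 3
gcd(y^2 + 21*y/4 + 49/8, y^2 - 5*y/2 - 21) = y + 7/2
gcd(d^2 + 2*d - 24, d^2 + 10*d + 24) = d + 6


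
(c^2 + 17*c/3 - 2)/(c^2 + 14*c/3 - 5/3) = (c + 6)/(c + 5)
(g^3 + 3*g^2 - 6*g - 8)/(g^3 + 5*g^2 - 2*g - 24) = (g + 1)/(g + 3)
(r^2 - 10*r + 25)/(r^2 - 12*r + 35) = (r - 5)/(r - 7)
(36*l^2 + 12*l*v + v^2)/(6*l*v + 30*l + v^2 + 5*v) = (6*l + v)/(v + 5)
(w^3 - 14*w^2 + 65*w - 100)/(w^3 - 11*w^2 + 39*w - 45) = (w^2 - 9*w + 20)/(w^2 - 6*w + 9)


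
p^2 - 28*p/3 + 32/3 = (p - 8)*(p - 4/3)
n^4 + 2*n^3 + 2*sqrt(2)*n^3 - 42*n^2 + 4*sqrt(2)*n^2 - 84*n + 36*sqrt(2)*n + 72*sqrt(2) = (n + 2)*(n - 3*sqrt(2))*(n - sqrt(2))*(n + 6*sqrt(2))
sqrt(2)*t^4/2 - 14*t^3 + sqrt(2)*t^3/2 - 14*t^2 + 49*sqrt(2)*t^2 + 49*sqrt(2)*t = t*(t - 7*sqrt(2))^2*(sqrt(2)*t/2 + sqrt(2)/2)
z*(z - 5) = z^2 - 5*z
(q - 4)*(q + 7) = q^2 + 3*q - 28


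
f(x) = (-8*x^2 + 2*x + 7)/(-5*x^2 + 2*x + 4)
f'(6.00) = -0.00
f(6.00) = 1.64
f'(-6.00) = -0.00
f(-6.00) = 1.56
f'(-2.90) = -0.04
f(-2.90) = 1.51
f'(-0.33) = -1.10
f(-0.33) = 1.96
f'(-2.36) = -0.07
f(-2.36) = 1.48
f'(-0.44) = -2.12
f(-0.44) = 2.12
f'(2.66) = -0.05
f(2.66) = 1.70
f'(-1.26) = -0.55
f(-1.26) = 1.27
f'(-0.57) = -7.45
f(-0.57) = 2.64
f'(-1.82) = -0.14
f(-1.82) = 1.43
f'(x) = (2 - 16*x)/(-5*x^2 + 2*x + 4) + (10*x - 2)*(-8*x^2 + 2*x + 7)/(-5*x^2 + 2*x + 4)^2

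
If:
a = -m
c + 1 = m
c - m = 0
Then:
No Solution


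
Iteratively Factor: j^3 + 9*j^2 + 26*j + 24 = (j + 2)*(j^2 + 7*j + 12) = (j + 2)*(j + 4)*(j + 3)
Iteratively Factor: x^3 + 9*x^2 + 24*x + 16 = (x + 1)*(x^2 + 8*x + 16) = (x + 1)*(x + 4)*(x + 4)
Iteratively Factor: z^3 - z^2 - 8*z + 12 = (z - 2)*(z^2 + z - 6) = (z - 2)*(z + 3)*(z - 2)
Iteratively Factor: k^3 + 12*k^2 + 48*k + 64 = (k + 4)*(k^2 + 8*k + 16) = (k + 4)^2*(k + 4)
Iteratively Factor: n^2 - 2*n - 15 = (n + 3)*(n - 5)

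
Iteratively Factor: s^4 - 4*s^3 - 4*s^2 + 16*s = (s)*(s^3 - 4*s^2 - 4*s + 16) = s*(s + 2)*(s^2 - 6*s + 8) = s*(s - 4)*(s + 2)*(s - 2)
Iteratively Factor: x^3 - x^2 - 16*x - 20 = (x + 2)*(x^2 - 3*x - 10) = (x + 2)^2*(x - 5)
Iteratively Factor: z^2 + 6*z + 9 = (z + 3)*(z + 3)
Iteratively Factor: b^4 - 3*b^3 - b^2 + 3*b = (b - 1)*(b^3 - 2*b^2 - 3*b) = (b - 3)*(b - 1)*(b^2 + b) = b*(b - 3)*(b - 1)*(b + 1)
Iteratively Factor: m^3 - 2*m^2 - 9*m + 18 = (m - 3)*(m^2 + m - 6) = (m - 3)*(m + 3)*(m - 2)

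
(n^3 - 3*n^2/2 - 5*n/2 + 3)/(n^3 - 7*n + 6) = (n + 3/2)/(n + 3)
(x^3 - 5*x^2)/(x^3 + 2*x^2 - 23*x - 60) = x^2/(x^2 + 7*x + 12)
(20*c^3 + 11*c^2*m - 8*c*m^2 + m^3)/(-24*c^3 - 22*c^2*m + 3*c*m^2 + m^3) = (-5*c + m)/(6*c + m)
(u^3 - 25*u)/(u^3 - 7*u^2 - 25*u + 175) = u/(u - 7)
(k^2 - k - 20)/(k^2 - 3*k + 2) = (k^2 - k - 20)/(k^2 - 3*k + 2)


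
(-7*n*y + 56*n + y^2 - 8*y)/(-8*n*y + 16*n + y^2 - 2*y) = (7*n*y - 56*n - y^2 + 8*y)/(8*n*y - 16*n - y^2 + 2*y)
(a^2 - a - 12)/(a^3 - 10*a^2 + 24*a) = (a + 3)/(a*(a - 6))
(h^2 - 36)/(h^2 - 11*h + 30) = (h + 6)/(h - 5)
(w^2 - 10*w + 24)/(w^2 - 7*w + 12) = (w - 6)/(w - 3)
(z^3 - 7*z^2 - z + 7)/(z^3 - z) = (z - 7)/z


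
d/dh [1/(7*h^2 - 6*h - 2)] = 2*(3 - 7*h)/(-7*h^2 + 6*h + 2)^2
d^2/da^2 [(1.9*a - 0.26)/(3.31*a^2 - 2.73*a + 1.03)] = ((12.0952 - 37.734*a)*(3.31*a^2 - 2.73*a + 1.03) + (1.9*a - 0.26)*(6.62*a - 2.73)*(13.24*a - 5.46))/(3.31*a^2 - 2.73*a + 1.03)^3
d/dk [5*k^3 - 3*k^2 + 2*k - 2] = 15*k^2 - 6*k + 2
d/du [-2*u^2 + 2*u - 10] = 2 - 4*u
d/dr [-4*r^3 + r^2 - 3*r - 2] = -12*r^2 + 2*r - 3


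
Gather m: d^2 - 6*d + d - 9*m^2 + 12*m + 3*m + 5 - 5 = d^2 - 5*d - 9*m^2 + 15*m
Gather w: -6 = -6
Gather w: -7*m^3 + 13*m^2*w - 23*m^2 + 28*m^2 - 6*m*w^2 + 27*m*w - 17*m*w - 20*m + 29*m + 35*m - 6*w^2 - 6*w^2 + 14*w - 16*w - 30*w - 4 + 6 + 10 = -7*m^3 + 5*m^2 + 44*m + w^2*(-6*m - 12) + w*(13*m^2 + 10*m - 32) + 12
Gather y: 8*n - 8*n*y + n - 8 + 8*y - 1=9*n + y*(8 - 8*n) - 9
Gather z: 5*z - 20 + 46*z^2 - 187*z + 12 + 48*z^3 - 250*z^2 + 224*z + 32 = 48*z^3 - 204*z^2 + 42*z + 24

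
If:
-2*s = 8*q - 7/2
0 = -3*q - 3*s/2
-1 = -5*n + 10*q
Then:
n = 39/20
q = 7/8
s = -7/4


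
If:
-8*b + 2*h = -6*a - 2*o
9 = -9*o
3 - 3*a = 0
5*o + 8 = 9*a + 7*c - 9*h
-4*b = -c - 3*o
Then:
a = 1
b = 45/8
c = 51/2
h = 41/2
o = -1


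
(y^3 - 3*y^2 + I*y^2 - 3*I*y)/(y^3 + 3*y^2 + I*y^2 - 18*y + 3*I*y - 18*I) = y/(y + 6)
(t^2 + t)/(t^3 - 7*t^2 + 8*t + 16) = t/(t^2 - 8*t + 16)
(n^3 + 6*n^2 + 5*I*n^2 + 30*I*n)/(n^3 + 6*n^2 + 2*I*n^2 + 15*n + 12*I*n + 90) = n/(n - 3*I)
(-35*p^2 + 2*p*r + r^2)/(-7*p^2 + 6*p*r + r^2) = (5*p - r)/(p - r)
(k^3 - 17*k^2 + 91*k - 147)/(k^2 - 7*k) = k - 10 + 21/k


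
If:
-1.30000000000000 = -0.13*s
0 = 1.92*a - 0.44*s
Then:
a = 2.29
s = 10.00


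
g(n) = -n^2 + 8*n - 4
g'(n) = 8 - 2*n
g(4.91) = 11.17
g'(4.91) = -1.82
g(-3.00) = -37.00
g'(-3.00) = 14.00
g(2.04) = 8.16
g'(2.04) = 3.92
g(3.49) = 11.74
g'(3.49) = 1.02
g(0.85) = 2.08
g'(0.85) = 6.30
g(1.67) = 6.57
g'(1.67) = 4.66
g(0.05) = -3.60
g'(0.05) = 7.90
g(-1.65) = -19.92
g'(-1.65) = 11.30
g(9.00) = -13.00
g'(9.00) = -10.00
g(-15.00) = -349.00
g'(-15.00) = 38.00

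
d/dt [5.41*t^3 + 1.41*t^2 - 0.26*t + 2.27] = 16.23*t^2 + 2.82*t - 0.26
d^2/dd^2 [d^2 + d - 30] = 2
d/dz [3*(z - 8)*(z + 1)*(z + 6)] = 9*z^2 - 6*z - 150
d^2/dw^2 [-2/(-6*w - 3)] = 16/(3*(2*w + 1)^3)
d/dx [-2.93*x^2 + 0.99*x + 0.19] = 0.99 - 5.86*x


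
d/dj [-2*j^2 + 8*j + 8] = 8 - 4*j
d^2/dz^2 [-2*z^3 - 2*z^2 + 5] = -12*z - 4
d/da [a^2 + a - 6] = 2*a + 1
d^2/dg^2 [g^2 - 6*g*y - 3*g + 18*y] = 2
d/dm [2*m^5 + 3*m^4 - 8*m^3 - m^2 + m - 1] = 10*m^4 + 12*m^3 - 24*m^2 - 2*m + 1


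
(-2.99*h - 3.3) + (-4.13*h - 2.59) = -7.12*h - 5.89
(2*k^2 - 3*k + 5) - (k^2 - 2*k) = k^2 - k + 5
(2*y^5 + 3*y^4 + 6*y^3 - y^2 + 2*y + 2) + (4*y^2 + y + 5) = 2*y^5 + 3*y^4 + 6*y^3 + 3*y^2 + 3*y + 7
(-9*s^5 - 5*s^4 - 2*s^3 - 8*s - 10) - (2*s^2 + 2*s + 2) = -9*s^5 - 5*s^4 - 2*s^3 - 2*s^2 - 10*s - 12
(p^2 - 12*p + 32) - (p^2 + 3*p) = 32 - 15*p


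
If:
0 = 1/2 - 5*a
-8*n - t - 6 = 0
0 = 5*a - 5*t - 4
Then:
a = 1/10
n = -53/80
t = -7/10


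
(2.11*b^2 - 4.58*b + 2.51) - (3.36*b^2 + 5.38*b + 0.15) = -1.25*b^2 - 9.96*b + 2.36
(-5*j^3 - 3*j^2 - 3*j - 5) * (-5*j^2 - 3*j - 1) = 25*j^5 + 30*j^4 + 29*j^3 + 37*j^2 + 18*j + 5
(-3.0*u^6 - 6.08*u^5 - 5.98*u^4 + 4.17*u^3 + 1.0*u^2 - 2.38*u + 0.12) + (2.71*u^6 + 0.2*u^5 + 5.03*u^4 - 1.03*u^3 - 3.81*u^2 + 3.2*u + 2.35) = -0.29*u^6 - 5.88*u^5 - 0.95*u^4 + 3.14*u^3 - 2.81*u^2 + 0.82*u + 2.47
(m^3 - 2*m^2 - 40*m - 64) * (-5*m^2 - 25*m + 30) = -5*m^5 - 15*m^4 + 280*m^3 + 1260*m^2 + 400*m - 1920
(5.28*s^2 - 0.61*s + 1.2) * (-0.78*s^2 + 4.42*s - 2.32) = -4.1184*s^4 + 23.8134*s^3 - 15.8818*s^2 + 6.7192*s - 2.784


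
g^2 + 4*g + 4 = (g + 2)^2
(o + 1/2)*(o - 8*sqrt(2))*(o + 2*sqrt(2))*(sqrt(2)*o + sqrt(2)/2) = sqrt(2)*o^4 - 12*o^3 + sqrt(2)*o^3 - 127*sqrt(2)*o^2/4 - 12*o^2 - 32*sqrt(2)*o - 3*o - 8*sqrt(2)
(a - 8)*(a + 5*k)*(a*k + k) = a^3*k + 5*a^2*k^2 - 7*a^2*k - 35*a*k^2 - 8*a*k - 40*k^2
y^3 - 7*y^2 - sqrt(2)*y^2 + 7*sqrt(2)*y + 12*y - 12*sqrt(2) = (y - 4)*(y - 3)*(y - sqrt(2))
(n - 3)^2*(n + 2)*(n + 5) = n^4 + n^3 - 23*n^2 + 3*n + 90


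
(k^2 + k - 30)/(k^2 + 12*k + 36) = (k - 5)/(k + 6)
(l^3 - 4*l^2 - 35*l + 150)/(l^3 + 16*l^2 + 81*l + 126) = (l^2 - 10*l + 25)/(l^2 + 10*l + 21)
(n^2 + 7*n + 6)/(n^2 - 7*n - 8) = (n + 6)/(n - 8)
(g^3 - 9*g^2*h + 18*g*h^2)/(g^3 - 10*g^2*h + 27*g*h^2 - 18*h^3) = g/(g - h)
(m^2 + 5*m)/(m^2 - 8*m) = (m + 5)/(m - 8)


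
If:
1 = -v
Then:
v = -1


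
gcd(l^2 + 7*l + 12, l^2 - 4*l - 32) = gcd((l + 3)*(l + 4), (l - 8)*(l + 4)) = l + 4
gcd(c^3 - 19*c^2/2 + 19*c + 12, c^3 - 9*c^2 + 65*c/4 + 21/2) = c^2 - 11*c/2 - 3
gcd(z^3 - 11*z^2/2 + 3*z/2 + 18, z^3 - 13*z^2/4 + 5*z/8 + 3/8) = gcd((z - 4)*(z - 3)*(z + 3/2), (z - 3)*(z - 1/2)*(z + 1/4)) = z - 3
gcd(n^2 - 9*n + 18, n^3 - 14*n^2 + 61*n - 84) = n - 3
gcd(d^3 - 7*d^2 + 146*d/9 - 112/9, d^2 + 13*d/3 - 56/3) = d - 8/3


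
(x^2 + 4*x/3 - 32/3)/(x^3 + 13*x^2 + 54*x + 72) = (x - 8/3)/(x^2 + 9*x + 18)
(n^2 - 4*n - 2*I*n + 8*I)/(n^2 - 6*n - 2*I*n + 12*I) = (n - 4)/(n - 6)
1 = 1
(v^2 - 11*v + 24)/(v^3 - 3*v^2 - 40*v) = (v - 3)/(v*(v + 5))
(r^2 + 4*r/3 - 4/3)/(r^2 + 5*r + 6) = (r - 2/3)/(r + 3)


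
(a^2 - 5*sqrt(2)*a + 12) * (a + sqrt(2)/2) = a^3 - 9*sqrt(2)*a^2/2 + 7*a + 6*sqrt(2)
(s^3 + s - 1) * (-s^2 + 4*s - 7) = -s^5 + 4*s^4 - 8*s^3 + 5*s^2 - 11*s + 7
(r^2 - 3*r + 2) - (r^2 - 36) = 38 - 3*r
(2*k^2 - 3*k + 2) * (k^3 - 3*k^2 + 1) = 2*k^5 - 9*k^4 + 11*k^3 - 4*k^2 - 3*k + 2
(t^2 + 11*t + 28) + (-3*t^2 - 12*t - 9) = -2*t^2 - t + 19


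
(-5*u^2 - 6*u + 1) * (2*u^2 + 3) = -10*u^4 - 12*u^3 - 13*u^2 - 18*u + 3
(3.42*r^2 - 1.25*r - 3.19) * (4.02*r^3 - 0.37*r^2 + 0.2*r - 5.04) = 13.7484*r^5 - 6.2904*r^4 - 11.6773*r^3 - 16.3065*r^2 + 5.662*r + 16.0776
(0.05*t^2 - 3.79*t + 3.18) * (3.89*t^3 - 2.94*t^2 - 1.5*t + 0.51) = 0.1945*t^5 - 14.8901*t^4 + 23.4378*t^3 - 3.6387*t^2 - 6.7029*t + 1.6218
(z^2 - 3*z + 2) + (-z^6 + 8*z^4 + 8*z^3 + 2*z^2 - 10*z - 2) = -z^6 + 8*z^4 + 8*z^3 + 3*z^2 - 13*z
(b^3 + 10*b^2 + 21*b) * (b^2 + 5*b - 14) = b^5 + 15*b^4 + 57*b^3 - 35*b^2 - 294*b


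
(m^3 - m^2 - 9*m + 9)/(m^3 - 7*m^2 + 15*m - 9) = (m + 3)/(m - 3)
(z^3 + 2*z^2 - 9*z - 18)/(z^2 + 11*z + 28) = (z^3 + 2*z^2 - 9*z - 18)/(z^2 + 11*z + 28)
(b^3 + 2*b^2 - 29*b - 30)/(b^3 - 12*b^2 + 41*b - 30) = (b^2 + 7*b + 6)/(b^2 - 7*b + 6)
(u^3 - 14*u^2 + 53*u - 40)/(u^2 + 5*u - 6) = (u^2 - 13*u + 40)/(u + 6)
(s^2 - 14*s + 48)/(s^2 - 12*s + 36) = (s - 8)/(s - 6)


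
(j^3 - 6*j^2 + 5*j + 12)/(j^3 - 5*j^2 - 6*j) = (j^2 - 7*j + 12)/(j*(j - 6))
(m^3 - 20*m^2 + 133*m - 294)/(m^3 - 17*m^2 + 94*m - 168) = (m - 7)/(m - 4)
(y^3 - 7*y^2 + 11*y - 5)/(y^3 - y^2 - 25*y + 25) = (y - 1)/(y + 5)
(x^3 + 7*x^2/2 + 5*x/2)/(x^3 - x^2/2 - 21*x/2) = (2*x^2 + 7*x + 5)/(2*x^2 - x - 21)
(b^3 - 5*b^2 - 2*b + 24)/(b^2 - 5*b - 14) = (b^2 - 7*b + 12)/(b - 7)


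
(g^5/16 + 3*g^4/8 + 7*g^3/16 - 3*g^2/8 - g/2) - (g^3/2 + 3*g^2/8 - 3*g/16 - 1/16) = g^5/16 + 3*g^4/8 - g^3/16 - 3*g^2/4 - 5*g/16 + 1/16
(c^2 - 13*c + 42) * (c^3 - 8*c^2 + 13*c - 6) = c^5 - 21*c^4 + 159*c^3 - 511*c^2 + 624*c - 252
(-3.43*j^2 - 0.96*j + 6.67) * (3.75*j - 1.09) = -12.8625*j^3 + 0.138700000000001*j^2 + 26.0589*j - 7.2703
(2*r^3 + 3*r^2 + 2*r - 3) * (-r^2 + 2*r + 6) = -2*r^5 + r^4 + 16*r^3 + 25*r^2 + 6*r - 18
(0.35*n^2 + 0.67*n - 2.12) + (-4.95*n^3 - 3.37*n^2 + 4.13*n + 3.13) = -4.95*n^3 - 3.02*n^2 + 4.8*n + 1.01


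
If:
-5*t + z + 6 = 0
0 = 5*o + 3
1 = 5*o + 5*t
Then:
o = -3/5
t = 4/5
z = -2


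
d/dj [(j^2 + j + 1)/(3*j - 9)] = (j^2 - 6*j - 4)/(3*(j^2 - 6*j + 9))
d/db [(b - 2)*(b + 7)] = 2*b + 5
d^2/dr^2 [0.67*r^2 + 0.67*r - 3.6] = 1.34000000000000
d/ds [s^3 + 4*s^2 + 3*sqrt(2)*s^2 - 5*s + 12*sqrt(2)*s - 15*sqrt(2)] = 3*s^2 + 8*s + 6*sqrt(2)*s - 5 + 12*sqrt(2)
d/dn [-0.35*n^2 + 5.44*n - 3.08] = 5.44 - 0.7*n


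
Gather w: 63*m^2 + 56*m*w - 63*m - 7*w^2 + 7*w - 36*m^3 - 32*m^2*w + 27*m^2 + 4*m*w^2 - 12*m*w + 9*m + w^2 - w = -36*m^3 + 90*m^2 - 54*m + w^2*(4*m - 6) + w*(-32*m^2 + 44*m + 6)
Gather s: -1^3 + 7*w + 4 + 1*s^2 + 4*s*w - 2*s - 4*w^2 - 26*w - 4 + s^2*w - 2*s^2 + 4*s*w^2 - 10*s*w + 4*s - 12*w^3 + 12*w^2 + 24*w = s^2*(w - 1) + s*(4*w^2 - 6*w + 2) - 12*w^3 + 8*w^2 + 5*w - 1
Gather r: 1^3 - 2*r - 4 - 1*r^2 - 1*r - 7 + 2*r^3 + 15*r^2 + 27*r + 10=2*r^3 + 14*r^2 + 24*r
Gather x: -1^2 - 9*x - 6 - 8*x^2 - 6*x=-8*x^2 - 15*x - 7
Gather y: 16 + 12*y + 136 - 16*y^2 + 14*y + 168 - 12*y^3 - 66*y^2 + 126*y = -12*y^3 - 82*y^2 + 152*y + 320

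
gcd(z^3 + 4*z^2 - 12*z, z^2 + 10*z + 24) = z + 6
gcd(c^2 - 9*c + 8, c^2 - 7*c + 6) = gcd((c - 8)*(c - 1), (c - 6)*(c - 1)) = c - 1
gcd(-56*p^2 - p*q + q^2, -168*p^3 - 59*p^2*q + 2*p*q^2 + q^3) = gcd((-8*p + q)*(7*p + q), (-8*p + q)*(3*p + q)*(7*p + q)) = 56*p^2 + p*q - q^2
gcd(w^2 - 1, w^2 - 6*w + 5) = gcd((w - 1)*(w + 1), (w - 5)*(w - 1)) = w - 1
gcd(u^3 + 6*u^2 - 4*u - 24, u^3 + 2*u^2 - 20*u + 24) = u^2 + 4*u - 12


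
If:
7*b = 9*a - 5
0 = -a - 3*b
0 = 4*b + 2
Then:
No Solution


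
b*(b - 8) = b^2 - 8*b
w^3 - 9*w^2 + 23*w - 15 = (w - 5)*(w - 3)*(w - 1)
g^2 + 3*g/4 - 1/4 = (g - 1/4)*(g + 1)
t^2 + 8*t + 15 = (t + 3)*(t + 5)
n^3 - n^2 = n^2*(n - 1)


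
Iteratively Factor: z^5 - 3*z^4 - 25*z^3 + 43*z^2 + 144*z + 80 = (z + 1)*(z^4 - 4*z^3 - 21*z^2 + 64*z + 80) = (z + 1)*(z + 4)*(z^3 - 8*z^2 + 11*z + 20) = (z + 1)^2*(z + 4)*(z^2 - 9*z + 20) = (z - 4)*(z + 1)^2*(z + 4)*(z - 5)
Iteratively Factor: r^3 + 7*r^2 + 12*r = (r + 4)*(r^2 + 3*r) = r*(r + 4)*(r + 3)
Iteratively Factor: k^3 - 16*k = (k)*(k^2 - 16) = k*(k - 4)*(k + 4)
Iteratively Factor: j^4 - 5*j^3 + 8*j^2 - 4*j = (j - 2)*(j^3 - 3*j^2 + 2*j) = (j - 2)*(j - 1)*(j^2 - 2*j) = (j - 2)^2*(j - 1)*(j)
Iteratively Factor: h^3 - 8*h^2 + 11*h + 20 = (h - 5)*(h^2 - 3*h - 4) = (h - 5)*(h - 4)*(h + 1)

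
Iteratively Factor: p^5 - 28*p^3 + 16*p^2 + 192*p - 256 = (p - 2)*(p^4 + 2*p^3 - 24*p^2 - 32*p + 128) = (p - 4)*(p - 2)*(p^3 + 6*p^2 - 32) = (p - 4)*(p - 2)*(p + 4)*(p^2 + 2*p - 8) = (p - 4)*(p - 2)^2*(p + 4)*(p + 4)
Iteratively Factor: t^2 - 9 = (t + 3)*(t - 3)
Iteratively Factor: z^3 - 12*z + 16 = (z + 4)*(z^2 - 4*z + 4) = (z - 2)*(z + 4)*(z - 2)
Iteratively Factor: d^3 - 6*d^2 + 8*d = (d)*(d^2 - 6*d + 8) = d*(d - 2)*(d - 4)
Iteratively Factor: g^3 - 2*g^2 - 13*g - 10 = (g - 5)*(g^2 + 3*g + 2) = (g - 5)*(g + 1)*(g + 2)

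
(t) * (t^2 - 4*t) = t^3 - 4*t^2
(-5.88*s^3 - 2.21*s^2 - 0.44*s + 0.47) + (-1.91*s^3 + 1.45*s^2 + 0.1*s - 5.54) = -7.79*s^3 - 0.76*s^2 - 0.34*s - 5.07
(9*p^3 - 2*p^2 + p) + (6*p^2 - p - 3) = 9*p^3 + 4*p^2 - 3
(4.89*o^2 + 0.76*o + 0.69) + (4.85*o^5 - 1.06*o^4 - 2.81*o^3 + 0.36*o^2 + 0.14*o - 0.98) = 4.85*o^5 - 1.06*o^4 - 2.81*o^3 + 5.25*o^2 + 0.9*o - 0.29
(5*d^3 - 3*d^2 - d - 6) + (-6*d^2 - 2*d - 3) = 5*d^3 - 9*d^2 - 3*d - 9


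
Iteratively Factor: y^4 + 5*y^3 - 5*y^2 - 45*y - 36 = (y + 3)*(y^3 + 2*y^2 - 11*y - 12) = (y - 3)*(y + 3)*(y^2 + 5*y + 4) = (y - 3)*(y + 1)*(y + 3)*(y + 4)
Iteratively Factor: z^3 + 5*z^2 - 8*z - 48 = (z - 3)*(z^2 + 8*z + 16) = (z - 3)*(z + 4)*(z + 4)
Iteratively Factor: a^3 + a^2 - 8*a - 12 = (a + 2)*(a^2 - a - 6) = (a + 2)^2*(a - 3)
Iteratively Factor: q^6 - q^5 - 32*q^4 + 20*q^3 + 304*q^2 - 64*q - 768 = (q + 4)*(q^5 - 5*q^4 - 12*q^3 + 68*q^2 + 32*q - 192) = (q - 4)*(q + 4)*(q^4 - q^3 - 16*q^2 + 4*q + 48) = (q - 4)^2*(q + 4)*(q^3 + 3*q^2 - 4*q - 12) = (q - 4)^2*(q - 2)*(q + 4)*(q^2 + 5*q + 6) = (q - 4)^2*(q - 2)*(q + 2)*(q + 4)*(q + 3)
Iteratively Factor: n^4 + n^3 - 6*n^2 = (n)*(n^3 + n^2 - 6*n) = n*(n - 2)*(n^2 + 3*n) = n*(n - 2)*(n + 3)*(n)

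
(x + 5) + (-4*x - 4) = 1 - 3*x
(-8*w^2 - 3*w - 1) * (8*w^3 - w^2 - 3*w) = -64*w^5 - 16*w^4 + 19*w^3 + 10*w^2 + 3*w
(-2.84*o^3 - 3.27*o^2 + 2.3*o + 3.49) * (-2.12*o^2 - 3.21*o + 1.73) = 6.0208*o^5 + 16.0488*o^4 + 0.707500000000001*o^3 - 20.4389*o^2 - 7.2239*o + 6.0377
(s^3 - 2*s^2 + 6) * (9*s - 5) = 9*s^4 - 23*s^3 + 10*s^2 + 54*s - 30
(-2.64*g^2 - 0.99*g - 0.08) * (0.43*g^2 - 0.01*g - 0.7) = -1.1352*g^4 - 0.3993*g^3 + 1.8235*g^2 + 0.6938*g + 0.056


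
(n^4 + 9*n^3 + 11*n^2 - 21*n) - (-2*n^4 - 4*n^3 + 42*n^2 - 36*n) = 3*n^4 + 13*n^3 - 31*n^2 + 15*n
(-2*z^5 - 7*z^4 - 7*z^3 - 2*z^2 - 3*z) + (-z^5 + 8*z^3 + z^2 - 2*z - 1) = -3*z^5 - 7*z^4 + z^3 - z^2 - 5*z - 1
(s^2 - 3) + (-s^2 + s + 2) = s - 1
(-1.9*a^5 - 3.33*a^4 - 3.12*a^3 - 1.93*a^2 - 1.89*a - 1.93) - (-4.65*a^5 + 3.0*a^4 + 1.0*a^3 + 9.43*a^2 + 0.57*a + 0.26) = 2.75*a^5 - 6.33*a^4 - 4.12*a^3 - 11.36*a^2 - 2.46*a - 2.19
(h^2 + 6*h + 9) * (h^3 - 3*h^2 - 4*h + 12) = h^5 + 3*h^4 - 13*h^3 - 39*h^2 + 36*h + 108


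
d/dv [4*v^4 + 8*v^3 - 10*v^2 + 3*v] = 16*v^3 + 24*v^2 - 20*v + 3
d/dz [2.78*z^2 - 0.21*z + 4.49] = 5.56*z - 0.21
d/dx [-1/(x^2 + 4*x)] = 2*(x + 2)/(x^2*(x + 4)^2)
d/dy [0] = 0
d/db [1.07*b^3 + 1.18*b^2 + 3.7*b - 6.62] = 3.21*b^2 + 2.36*b + 3.7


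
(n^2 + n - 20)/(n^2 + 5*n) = (n - 4)/n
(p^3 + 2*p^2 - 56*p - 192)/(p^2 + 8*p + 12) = (p^2 - 4*p - 32)/(p + 2)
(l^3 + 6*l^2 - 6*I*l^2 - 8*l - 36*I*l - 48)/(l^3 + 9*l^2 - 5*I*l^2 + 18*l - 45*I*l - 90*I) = (l^2 - 6*I*l - 8)/(l^2 + l*(3 - 5*I) - 15*I)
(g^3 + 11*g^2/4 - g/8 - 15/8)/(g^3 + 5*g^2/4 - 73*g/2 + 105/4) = (2*g^2 + 7*g + 5)/(2*(g^2 + 2*g - 35))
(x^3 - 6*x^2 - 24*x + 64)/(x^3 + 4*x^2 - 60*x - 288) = (x^2 + 2*x - 8)/(x^2 + 12*x + 36)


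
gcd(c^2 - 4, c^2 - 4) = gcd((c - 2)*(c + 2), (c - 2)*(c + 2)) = c^2 - 4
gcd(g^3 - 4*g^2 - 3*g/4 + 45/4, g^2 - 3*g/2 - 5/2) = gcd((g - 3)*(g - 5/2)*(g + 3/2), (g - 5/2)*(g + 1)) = g - 5/2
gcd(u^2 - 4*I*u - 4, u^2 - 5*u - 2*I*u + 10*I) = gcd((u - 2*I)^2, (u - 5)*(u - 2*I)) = u - 2*I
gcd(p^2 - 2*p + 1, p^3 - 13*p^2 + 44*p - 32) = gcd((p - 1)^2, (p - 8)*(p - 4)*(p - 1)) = p - 1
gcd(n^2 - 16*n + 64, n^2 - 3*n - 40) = n - 8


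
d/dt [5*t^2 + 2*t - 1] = 10*t + 2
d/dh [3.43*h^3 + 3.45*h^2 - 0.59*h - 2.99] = 10.29*h^2 + 6.9*h - 0.59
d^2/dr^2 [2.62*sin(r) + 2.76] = -2.62*sin(r)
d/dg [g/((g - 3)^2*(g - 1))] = (-g*(g - 3) - 2*g*(g - 1) + (g - 3)*(g - 1))/((g - 3)^3*(g - 1)^2)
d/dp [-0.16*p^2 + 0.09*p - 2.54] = 0.09 - 0.32*p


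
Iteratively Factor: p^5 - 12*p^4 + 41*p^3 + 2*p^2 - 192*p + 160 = (p - 5)*(p^4 - 7*p^3 + 6*p^2 + 32*p - 32) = (p - 5)*(p - 1)*(p^3 - 6*p^2 + 32) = (p - 5)*(p - 4)*(p - 1)*(p^2 - 2*p - 8) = (p - 5)*(p - 4)^2*(p - 1)*(p + 2)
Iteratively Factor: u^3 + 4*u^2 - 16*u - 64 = (u + 4)*(u^2 - 16) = (u - 4)*(u + 4)*(u + 4)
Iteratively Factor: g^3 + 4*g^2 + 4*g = (g + 2)*(g^2 + 2*g) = g*(g + 2)*(g + 2)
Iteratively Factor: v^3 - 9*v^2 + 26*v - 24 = (v - 2)*(v^2 - 7*v + 12) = (v - 4)*(v - 2)*(v - 3)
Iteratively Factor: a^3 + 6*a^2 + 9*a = (a)*(a^2 + 6*a + 9) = a*(a + 3)*(a + 3)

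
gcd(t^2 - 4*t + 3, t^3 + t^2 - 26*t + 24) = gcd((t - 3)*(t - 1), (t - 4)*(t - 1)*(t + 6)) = t - 1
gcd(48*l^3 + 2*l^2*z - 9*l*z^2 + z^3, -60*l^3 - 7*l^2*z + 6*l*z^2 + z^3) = -3*l + z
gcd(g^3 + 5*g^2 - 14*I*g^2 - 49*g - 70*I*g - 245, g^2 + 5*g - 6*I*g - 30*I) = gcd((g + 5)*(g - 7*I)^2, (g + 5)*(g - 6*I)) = g + 5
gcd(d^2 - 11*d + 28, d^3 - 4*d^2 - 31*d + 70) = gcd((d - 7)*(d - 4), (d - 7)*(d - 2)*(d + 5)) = d - 7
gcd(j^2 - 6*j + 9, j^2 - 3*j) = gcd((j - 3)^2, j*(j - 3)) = j - 3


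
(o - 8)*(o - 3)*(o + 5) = o^3 - 6*o^2 - 31*o + 120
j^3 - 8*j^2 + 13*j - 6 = (j - 6)*(j - 1)^2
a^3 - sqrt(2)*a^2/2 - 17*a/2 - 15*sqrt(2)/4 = (a - 5*sqrt(2)/2)*(a + sqrt(2)/2)*(a + 3*sqrt(2)/2)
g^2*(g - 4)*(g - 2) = g^4 - 6*g^3 + 8*g^2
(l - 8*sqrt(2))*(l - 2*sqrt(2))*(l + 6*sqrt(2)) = l^3 - 4*sqrt(2)*l^2 - 88*l + 192*sqrt(2)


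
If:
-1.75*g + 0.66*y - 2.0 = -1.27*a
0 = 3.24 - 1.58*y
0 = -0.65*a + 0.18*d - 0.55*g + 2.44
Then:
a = 1.37795275590551*g + 0.509119904315758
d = 8.03149606299213*g - 11.7170670121931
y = 2.05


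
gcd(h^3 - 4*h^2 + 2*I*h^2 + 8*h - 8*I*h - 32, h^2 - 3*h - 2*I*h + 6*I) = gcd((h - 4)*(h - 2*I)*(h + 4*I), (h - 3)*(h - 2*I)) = h - 2*I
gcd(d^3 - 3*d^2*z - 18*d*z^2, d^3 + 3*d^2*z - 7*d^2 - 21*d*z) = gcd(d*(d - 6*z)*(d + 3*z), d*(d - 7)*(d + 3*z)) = d^2 + 3*d*z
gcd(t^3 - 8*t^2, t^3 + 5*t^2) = t^2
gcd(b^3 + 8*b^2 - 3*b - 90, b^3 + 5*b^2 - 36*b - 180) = b^2 + 11*b + 30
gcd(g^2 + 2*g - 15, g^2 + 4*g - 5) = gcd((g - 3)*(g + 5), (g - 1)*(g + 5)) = g + 5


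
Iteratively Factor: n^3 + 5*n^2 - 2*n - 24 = (n - 2)*(n^2 + 7*n + 12) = (n - 2)*(n + 3)*(n + 4)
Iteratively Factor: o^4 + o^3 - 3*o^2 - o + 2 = (o + 1)*(o^3 - 3*o + 2) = (o - 1)*(o + 1)*(o^2 + o - 2) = (o - 1)*(o + 1)*(o + 2)*(o - 1)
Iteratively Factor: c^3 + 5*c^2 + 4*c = (c + 4)*(c^2 + c) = c*(c + 4)*(c + 1)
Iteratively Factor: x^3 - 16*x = (x + 4)*(x^2 - 4*x) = (x - 4)*(x + 4)*(x)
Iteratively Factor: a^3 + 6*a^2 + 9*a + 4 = (a + 1)*(a^2 + 5*a + 4) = (a + 1)*(a + 4)*(a + 1)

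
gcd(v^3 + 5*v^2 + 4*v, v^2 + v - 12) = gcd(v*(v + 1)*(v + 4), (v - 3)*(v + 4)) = v + 4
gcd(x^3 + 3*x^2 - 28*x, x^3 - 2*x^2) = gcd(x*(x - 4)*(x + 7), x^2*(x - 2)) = x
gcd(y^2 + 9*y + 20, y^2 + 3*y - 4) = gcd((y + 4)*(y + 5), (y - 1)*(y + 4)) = y + 4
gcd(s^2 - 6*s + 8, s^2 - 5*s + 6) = s - 2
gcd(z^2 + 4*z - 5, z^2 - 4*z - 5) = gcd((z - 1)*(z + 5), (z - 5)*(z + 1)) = 1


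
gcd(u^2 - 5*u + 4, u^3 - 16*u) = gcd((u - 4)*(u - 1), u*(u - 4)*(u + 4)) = u - 4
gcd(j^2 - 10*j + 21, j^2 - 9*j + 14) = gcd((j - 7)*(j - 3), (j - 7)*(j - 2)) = j - 7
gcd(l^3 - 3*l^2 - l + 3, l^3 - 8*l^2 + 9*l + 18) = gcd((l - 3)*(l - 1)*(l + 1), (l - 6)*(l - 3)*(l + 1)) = l^2 - 2*l - 3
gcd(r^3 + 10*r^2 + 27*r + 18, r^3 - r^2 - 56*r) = 1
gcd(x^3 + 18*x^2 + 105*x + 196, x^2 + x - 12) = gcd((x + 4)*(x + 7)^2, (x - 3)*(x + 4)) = x + 4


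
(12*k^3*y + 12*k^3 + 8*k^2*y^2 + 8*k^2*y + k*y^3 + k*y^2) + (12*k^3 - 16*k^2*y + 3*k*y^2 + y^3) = 12*k^3*y + 24*k^3 + 8*k^2*y^2 - 8*k^2*y + k*y^3 + 4*k*y^2 + y^3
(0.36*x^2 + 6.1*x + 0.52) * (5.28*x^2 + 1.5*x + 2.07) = 1.9008*x^4 + 32.748*x^3 + 12.6408*x^2 + 13.407*x + 1.0764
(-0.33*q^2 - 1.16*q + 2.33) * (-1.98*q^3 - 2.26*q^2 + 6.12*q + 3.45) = 0.6534*q^5 + 3.0426*q^4 - 4.0114*q^3 - 13.5035*q^2 + 10.2576*q + 8.0385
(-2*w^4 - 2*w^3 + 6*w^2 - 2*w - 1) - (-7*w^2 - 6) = -2*w^4 - 2*w^3 + 13*w^2 - 2*w + 5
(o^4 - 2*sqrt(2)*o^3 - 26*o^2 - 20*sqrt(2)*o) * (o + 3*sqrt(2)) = o^5 + sqrt(2)*o^4 - 38*o^3 - 98*sqrt(2)*o^2 - 120*o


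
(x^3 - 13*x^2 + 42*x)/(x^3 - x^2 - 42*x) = (x - 6)/(x + 6)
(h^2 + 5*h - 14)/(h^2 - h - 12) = (-h^2 - 5*h + 14)/(-h^2 + h + 12)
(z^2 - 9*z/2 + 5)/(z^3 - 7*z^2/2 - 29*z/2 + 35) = (2*z - 5)/(2*z^2 - 3*z - 35)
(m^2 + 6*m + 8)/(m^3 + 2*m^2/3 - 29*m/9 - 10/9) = 9*(m + 4)/(9*m^2 - 12*m - 5)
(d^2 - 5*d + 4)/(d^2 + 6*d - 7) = (d - 4)/(d + 7)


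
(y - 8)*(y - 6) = y^2 - 14*y + 48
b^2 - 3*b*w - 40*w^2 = (b - 8*w)*(b + 5*w)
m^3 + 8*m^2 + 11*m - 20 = (m - 1)*(m + 4)*(m + 5)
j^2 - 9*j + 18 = (j - 6)*(j - 3)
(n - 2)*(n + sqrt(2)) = n^2 - 2*n + sqrt(2)*n - 2*sqrt(2)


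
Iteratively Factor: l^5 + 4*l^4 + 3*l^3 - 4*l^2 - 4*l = (l - 1)*(l^4 + 5*l^3 + 8*l^2 + 4*l) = l*(l - 1)*(l^3 + 5*l^2 + 8*l + 4) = l*(l - 1)*(l + 2)*(l^2 + 3*l + 2) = l*(l - 1)*(l + 2)^2*(l + 1)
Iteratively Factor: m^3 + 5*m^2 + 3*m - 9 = (m - 1)*(m^2 + 6*m + 9) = (m - 1)*(m + 3)*(m + 3)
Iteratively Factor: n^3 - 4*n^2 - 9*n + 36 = (n - 4)*(n^2 - 9) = (n - 4)*(n + 3)*(n - 3)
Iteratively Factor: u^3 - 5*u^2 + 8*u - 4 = (u - 2)*(u^2 - 3*u + 2) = (u - 2)^2*(u - 1)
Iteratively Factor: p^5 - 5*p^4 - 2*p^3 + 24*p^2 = (p - 3)*(p^4 - 2*p^3 - 8*p^2) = p*(p - 3)*(p^3 - 2*p^2 - 8*p) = p*(p - 3)*(p + 2)*(p^2 - 4*p) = p^2*(p - 3)*(p + 2)*(p - 4)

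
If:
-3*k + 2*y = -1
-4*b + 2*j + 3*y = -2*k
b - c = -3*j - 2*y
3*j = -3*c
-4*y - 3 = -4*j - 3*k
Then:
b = -3/16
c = -35/128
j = 35/128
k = 1/32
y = -29/64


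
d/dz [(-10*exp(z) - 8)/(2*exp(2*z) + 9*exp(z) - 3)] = (20*exp(2*z) + 32*exp(z) + 102)*exp(z)/(4*exp(4*z) + 36*exp(3*z) + 69*exp(2*z) - 54*exp(z) + 9)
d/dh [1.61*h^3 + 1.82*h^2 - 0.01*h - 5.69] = 4.83*h^2 + 3.64*h - 0.01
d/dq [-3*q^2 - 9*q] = -6*q - 9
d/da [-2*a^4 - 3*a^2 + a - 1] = -8*a^3 - 6*a + 1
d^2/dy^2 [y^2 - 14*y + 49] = 2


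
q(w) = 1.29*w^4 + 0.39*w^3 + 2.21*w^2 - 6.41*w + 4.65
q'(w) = 5.16*w^3 + 1.17*w^2 + 4.42*w - 6.41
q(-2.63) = 91.42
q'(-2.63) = -103.81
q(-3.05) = 145.33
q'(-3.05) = -155.41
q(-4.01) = 374.30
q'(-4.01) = -338.04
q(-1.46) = 23.37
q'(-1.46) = -26.43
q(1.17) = 3.22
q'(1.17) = 8.63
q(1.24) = 3.89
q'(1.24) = 10.71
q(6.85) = 3030.01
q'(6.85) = 1737.29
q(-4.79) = 722.30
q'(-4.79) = -567.83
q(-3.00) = 137.73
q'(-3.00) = -148.46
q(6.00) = 1801.83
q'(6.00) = 1176.79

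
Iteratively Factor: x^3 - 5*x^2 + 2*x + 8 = (x - 2)*(x^2 - 3*x - 4) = (x - 4)*(x - 2)*(x + 1)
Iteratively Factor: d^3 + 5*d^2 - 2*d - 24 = (d + 3)*(d^2 + 2*d - 8) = (d + 3)*(d + 4)*(d - 2)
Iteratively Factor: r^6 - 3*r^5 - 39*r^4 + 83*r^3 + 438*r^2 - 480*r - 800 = (r + 4)*(r^5 - 7*r^4 - 11*r^3 + 127*r^2 - 70*r - 200) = (r - 2)*(r + 4)*(r^4 - 5*r^3 - 21*r^2 + 85*r + 100) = (r - 5)*(r - 2)*(r + 4)*(r^3 - 21*r - 20) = (r - 5)*(r - 2)*(r + 4)^2*(r^2 - 4*r - 5) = (r - 5)^2*(r - 2)*(r + 4)^2*(r + 1)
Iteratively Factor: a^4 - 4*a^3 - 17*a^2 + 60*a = (a - 3)*(a^3 - a^2 - 20*a) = a*(a - 3)*(a^2 - a - 20) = a*(a - 3)*(a + 4)*(a - 5)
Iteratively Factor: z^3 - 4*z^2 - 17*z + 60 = (z - 3)*(z^2 - z - 20) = (z - 5)*(z - 3)*(z + 4)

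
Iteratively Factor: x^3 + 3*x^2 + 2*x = (x)*(x^2 + 3*x + 2) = x*(x + 1)*(x + 2)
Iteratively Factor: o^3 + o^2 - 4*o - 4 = (o + 2)*(o^2 - o - 2) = (o + 1)*(o + 2)*(o - 2)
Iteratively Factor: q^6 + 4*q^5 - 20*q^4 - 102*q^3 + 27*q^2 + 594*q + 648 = (q - 4)*(q^5 + 8*q^4 + 12*q^3 - 54*q^2 - 189*q - 162) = (q - 4)*(q - 3)*(q^4 + 11*q^3 + 45*q^2 + 81*q + 54) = (q - 4)*(q - 3)*(q + 3)*(q^3 + 8*q^2 + 21*q + 18) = (q - 4)*(q - 3)*(q + 3)^2*(q^2 + 5*q + 6) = (q - 4)*(q - 3)*(q + 3)^3*(q + 2)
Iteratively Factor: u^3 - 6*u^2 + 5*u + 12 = (u + 1)*(u^2 - 7*u + 12) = (u - 4)*(u + 1)*(u - 3)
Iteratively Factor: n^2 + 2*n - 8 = (n - 2)*(n + 4)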